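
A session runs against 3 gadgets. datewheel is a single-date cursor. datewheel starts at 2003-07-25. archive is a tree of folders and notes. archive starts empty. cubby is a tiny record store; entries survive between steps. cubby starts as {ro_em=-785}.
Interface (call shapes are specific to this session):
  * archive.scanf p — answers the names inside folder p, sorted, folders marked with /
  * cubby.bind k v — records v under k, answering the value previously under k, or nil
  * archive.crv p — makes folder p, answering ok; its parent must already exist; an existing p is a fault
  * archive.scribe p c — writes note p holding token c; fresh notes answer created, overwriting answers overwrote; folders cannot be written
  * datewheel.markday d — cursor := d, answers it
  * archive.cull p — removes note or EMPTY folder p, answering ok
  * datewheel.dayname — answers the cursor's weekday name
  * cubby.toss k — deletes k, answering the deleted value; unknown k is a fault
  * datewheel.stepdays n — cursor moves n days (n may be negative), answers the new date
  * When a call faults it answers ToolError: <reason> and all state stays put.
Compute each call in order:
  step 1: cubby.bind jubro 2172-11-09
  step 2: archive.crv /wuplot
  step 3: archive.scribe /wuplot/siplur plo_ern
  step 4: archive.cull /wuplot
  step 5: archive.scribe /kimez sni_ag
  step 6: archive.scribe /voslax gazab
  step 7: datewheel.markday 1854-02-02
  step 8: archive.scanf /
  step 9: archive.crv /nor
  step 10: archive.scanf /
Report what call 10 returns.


Answer: [kimez, nor/, voslax, wuplot/]

Derivation:
→ bind(k→jubro, v→2172-11-09)
← nil
→ crv(p→/wuplot)
← ok
→ scribe(p→/wuplot/siplur, c→plo_ern)
← created
→ cull(p→/wuplot)
← ToolError: not empty
→ scribe(p→/kimez, c→sni_ag)
← created
→ scribe(p→/voslax, c→gazab)
← created
→ markday(d→1854-02-02)
← 1854-02-02
→ scanf(p→/)
← [kimez, voslax, wuplot/]
→ crv(p→/nor)
← ok
→ scanf(p→/)
← [kimez, nor/, voslax, wuplot/]


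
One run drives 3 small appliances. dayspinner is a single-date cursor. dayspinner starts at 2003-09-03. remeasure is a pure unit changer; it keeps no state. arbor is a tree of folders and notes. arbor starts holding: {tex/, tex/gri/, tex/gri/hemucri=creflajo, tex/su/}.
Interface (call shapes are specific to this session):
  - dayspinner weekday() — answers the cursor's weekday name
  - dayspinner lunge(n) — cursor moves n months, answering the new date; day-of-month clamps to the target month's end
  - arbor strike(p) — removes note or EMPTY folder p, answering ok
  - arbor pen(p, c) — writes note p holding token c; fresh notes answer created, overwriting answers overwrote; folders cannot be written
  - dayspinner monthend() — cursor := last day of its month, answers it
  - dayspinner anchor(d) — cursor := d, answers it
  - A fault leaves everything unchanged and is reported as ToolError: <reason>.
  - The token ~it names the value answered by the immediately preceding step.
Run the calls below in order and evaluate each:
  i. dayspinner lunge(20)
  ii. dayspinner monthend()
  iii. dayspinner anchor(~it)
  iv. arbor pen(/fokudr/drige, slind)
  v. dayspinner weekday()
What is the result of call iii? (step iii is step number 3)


Answer: 2005-05-31

Derivation:
! 1. dayspinner lunge(n→20) => 2005-05-03
! 2. dayspinner monthend() => 2005-05-31
! 3. dayspinner anchor(d→~it) => 2005-05-31
! 4. arbor pen(p→/fokudr/drige, c→slind) => ToolError: no parent
! 5. dayspinner weekday() => Tuesday


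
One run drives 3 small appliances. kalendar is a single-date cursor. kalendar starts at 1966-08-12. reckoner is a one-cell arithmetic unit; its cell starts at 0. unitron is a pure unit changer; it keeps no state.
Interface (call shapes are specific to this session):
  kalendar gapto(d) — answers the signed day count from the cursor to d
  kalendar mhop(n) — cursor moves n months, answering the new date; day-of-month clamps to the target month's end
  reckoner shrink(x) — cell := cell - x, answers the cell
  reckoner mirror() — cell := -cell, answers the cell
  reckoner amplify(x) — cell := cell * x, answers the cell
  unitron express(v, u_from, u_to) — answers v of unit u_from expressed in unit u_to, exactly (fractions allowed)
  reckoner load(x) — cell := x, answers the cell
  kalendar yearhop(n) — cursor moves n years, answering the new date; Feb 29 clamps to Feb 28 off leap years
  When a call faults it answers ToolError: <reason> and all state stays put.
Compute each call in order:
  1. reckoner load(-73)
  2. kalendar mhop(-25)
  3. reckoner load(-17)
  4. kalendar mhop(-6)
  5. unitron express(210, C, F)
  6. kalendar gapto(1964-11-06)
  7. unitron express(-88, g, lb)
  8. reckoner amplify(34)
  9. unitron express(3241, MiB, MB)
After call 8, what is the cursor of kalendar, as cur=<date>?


Answer: cur=1964-01-12

Derivation:
% reckoner load(x: -73) -> -73
% kalendar mhop(n: -25) -> 1964-07-12
% reckoner load(x: -17) -> -17
% kalendar mhop(n: -6) -> 1964-01-12
% unitron express(v: 210, u_from: C, u_to: F) -> 410
% kalendar gapto(d: 1964-11-06) -> 299
% unitron express(v: -88, u_from: g, u_to: lb) -> -800000/4123567
% reckoner amplify(x: 34) -> -578
% unitron express(v: 3241, u_from: MiB, u_to: MB) -> 53100544/15625


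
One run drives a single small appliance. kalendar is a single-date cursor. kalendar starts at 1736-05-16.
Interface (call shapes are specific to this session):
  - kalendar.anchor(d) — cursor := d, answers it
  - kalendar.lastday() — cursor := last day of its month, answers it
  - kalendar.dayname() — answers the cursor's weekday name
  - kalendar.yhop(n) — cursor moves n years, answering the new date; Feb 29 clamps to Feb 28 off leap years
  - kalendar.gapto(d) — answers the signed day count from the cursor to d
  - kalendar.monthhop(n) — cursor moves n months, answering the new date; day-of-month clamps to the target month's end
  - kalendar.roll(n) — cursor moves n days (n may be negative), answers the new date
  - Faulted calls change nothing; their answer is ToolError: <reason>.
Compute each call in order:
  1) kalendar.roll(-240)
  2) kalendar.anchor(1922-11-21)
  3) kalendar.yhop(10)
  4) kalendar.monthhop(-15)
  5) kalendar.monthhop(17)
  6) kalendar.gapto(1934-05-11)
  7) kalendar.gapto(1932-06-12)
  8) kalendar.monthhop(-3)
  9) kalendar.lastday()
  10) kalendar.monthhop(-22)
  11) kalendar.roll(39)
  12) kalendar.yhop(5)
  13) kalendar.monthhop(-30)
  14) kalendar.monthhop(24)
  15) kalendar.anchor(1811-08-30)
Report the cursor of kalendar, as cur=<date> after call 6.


Answer: cur=1933-01-21

Derivation:
CALL kalendar.roll[-240]
RET  1735-09-19
CALL kalendar.anchor[1922-11-21]
RET  1922-11-21
CALL kalendar.yhop[10]
RET  1932-11-21
CALL kalendar.monthhop[-15]
RET  1931-08-21
CALL kalendar.monthhop[17]
RET  1933-01-21
CALL kalendar.gapto[1934-05-11]
RET  475
CALL kalendar.gapto[1932-06-12]
RET  -223
CALL kalendar.monthhop[-3]
RET  1932-10-21
CALL kalendar.lastday[]
RET  1932-10-31
CALL kalendar.monthhop[-22]
RET  1930-12-31
CALL kalendar.roll[39]
RET  1931-02-08
CALL kalendar.yhop[5]
RET  1936-02-08
CALL kalendar.monthhop[-30]
RET  1933-08-08
CALL kalendar.monthhop[24]
RET  1935-08-08
CALL kalendar.anchor[1811-08-30]
RET  1811-08-30


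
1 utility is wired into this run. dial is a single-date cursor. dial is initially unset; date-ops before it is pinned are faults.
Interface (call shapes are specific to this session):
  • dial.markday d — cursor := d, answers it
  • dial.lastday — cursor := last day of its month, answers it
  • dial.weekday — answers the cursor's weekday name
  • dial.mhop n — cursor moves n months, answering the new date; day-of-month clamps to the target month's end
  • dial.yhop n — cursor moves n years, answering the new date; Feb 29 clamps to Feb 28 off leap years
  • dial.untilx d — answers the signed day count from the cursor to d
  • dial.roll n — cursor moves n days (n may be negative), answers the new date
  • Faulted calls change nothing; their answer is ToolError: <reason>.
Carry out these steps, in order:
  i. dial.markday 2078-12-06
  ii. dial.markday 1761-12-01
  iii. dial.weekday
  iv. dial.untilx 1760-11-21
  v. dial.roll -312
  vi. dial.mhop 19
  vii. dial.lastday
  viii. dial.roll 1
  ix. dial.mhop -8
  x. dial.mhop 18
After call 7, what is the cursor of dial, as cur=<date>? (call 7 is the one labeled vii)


Answer: cur=1762-08-31

Derivation:
==> dial.markday(d: 2078-12-06)
<== 2078-12-06
==> dial.markday(d: 1761-12-01)
<== 1761-12-01
==> dial.weekday()
<== Tuesday
==> dial.untilx(d: 1760-11-21)
<== -375
==> dial.roll(n: -312)
<== 1761-01-23
==> dial.mhop(n: 19)
<== 1762-08-23
==> dial.lastday()
<== 1762-08-31
==> dial.roll(n: 1)
<== 1762-09-01
==> dial.mhop(n: -8)
<== 1762-01-01
==> dial.mhop(n: 18)
<== 1763-07-01


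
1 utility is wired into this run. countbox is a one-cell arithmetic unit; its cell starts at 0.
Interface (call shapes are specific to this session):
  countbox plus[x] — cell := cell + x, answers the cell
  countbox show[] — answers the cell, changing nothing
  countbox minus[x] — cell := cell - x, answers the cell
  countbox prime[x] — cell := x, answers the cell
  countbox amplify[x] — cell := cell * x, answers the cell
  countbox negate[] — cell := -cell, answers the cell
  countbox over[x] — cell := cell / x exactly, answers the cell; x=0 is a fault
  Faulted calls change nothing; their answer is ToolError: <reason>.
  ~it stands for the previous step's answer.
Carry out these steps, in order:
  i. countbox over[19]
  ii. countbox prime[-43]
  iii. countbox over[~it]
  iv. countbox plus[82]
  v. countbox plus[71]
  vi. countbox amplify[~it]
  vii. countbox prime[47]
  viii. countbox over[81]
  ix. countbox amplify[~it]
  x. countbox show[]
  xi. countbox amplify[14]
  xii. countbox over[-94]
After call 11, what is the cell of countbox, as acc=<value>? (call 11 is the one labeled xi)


Answer: acc=30926/6561

Derivation:
-- countbox over(19) -> 0
-- countbox prime(-43) -> -43
-- countbox over(~it) -> 1
-- countbox plus(82) -> 83
-- countbox plus(71) -> 154
-- countbox amplify(~it) -> 23716
-- countbox prime(47) -> 47
-- countbox over(81) -> 47/81
-- countbox amplify(~it) -> 2209/6561
-- countbox show() -> 2209/6561
-- countbox amplify(14) -> 30926/6561
-- countbox over(-94) -> -329/6561


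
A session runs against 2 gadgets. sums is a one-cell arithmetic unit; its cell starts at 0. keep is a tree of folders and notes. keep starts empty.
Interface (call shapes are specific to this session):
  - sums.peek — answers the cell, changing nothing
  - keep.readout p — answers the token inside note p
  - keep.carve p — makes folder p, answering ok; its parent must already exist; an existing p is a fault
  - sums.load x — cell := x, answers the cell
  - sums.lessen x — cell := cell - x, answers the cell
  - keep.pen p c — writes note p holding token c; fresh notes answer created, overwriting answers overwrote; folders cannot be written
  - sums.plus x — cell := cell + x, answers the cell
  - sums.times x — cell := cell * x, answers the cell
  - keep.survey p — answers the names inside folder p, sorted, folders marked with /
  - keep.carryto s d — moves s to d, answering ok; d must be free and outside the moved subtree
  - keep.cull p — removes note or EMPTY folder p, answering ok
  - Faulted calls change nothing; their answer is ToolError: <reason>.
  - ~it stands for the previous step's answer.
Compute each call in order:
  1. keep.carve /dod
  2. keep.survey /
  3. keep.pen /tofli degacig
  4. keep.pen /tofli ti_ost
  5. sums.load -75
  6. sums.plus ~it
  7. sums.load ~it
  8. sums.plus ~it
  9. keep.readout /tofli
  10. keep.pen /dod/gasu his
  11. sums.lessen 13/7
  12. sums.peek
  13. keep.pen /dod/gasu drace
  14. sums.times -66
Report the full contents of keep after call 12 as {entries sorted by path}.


Answer: {dod/, dod/gasu=his, tofli=ti_ost}

Derivation:
→ carve(p='/dod')
← ok
→ survey(p='/')
← [dod/]
→ pen(p='/tofli', c='degacig')
← created
→ pen(p='/tofli', c='ti_ost')
← overwrote
→ load(x='-75')
← -75
→ plus(x='~it')
← -150
→ load(x='~it')
← -150
→ plus(x='~it')
← -300
→ readout(p='/tofli')
← ti_ost
→ pen(p='/dod/gasu', c='his')
← created
→ lessen(x='13/7')
← -2113/7
→ peek()
← -2113/7
→ pen(p='/dod/gasu', c='drace')
← overwrote
→ times(x='-66')
← 139458/7


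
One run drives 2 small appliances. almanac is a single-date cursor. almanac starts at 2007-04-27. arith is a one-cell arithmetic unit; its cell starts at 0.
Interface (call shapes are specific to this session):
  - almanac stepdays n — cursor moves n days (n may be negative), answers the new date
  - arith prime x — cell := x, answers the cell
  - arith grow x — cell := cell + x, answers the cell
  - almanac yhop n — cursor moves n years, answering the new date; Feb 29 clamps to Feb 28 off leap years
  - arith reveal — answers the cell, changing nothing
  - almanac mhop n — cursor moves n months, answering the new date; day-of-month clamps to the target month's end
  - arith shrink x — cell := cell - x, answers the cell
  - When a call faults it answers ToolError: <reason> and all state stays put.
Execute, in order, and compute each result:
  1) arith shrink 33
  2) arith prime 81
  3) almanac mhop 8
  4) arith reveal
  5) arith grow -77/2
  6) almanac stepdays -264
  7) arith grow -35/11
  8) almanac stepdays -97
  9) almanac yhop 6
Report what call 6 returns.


Answer: 2007-04-07

Derivation:
% 1. arith shrink(x: 33) => -33
% 2. arith prime(x: 81) => 81
% 3. almanac mhop(n: 8) => 2007-12-27
% 4. arith reveal() => 81
% 5. arith grow(x: -77/2) => 85/2
% 6. almanac stepdays(n: -264) => 2007-04-07
% 7. arith grow(x: -35/11) => 865/22
% 8. almanac stepdays(n: -97) => 2006-12-31
% 9. almanac yhop(n: 6) => 2012-12-31


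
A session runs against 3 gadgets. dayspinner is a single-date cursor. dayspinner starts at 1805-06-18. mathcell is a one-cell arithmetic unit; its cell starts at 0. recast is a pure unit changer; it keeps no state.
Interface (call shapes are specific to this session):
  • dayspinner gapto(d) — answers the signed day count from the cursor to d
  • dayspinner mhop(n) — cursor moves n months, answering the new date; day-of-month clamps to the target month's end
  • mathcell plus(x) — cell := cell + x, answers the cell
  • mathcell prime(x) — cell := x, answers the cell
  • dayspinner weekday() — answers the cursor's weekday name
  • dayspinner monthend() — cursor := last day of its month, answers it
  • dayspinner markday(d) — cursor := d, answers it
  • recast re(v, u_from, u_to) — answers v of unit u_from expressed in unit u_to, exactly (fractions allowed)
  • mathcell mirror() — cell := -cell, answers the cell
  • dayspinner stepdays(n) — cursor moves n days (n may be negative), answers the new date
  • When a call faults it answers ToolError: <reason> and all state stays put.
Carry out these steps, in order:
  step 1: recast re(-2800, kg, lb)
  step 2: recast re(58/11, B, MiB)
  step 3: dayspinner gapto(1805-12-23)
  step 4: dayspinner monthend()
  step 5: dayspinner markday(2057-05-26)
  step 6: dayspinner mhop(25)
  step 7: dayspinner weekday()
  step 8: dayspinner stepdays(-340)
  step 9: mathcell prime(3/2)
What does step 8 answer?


Answer: 2058-07-21

Derivation:
# recast re(v: -2800, u_from: kg, u_to: lb) ~> -40000000000/6479891
# recast re(v: 58/11, u_from: B, u_to: MiB) ~> 29/5767168
# dayspinner gapto(d: 1805-12-23) ~> 188
# dayspinner monthend() ~> 1805-06-30
# dayspinner markday(d: 2057-05-26) ~> 2057-05-26
# dayspinner mhop(n: 25) ~> 2059-06-26
# dayspinner weekday() ~> Thursday
# dayspinner stepdays(n: -340) ~> 2058-07-21
# mathcell prime(x: 3/2) ~> 3/2


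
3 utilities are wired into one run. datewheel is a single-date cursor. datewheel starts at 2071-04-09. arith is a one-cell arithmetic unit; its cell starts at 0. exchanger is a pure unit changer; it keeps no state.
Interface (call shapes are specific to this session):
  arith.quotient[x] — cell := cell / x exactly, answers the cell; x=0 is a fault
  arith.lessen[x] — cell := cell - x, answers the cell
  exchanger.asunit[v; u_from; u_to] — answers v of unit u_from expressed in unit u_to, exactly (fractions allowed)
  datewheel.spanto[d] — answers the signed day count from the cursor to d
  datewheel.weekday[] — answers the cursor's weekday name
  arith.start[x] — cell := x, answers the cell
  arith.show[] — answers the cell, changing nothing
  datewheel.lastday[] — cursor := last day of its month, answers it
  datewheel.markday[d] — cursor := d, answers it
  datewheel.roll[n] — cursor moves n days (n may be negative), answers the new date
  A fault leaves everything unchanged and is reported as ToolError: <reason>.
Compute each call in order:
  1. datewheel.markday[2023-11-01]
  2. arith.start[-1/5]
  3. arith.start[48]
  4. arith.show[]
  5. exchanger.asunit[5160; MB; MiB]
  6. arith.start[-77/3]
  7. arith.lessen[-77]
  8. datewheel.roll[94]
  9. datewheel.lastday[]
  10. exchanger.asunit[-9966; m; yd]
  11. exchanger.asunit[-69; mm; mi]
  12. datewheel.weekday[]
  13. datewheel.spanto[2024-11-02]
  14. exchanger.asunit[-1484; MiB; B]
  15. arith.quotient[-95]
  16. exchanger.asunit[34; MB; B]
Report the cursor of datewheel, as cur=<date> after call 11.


% datewheel.markday(d→2023-11-01) ~> 2023-11-01
% arith.start(x→-1/5) ~> -1/5
% arith.start(x→48) ~> 48
% arith.show() ~> 48
% exchanger.asunit(v→5160, u_from→MB, u_to→MiB) ~> 10078125/2048
% arith.start(x→-77/3) ~> -77/3
% arith.lessen(x→-77) ~> 154/3
% datewheel.roll(n→94) ~> 2024-02-03
% datewheel.lastday() ~> 2024-02-29
% exchanger.asunit(v→-9966, u_from→m, u_to→yd) ~> -4152500/381
% exchanger.asunit(v→-69, u_from→mm, u_to→mi) ~> -23/536448
% datewheel.weekday() ~> Thursday
% datewheel.spanto(d→2024-11-02) ~> 247
% exchanger.asunit(v→-1484, u_from→MiB, u_to→B) ~> -1556086784
% arith.quotient(x→-95) ~> -154/285
% exchanger.asunit(v→34, u_from→MB, u_to→B) ~> 34000000

Answer: cur=2024-02-29


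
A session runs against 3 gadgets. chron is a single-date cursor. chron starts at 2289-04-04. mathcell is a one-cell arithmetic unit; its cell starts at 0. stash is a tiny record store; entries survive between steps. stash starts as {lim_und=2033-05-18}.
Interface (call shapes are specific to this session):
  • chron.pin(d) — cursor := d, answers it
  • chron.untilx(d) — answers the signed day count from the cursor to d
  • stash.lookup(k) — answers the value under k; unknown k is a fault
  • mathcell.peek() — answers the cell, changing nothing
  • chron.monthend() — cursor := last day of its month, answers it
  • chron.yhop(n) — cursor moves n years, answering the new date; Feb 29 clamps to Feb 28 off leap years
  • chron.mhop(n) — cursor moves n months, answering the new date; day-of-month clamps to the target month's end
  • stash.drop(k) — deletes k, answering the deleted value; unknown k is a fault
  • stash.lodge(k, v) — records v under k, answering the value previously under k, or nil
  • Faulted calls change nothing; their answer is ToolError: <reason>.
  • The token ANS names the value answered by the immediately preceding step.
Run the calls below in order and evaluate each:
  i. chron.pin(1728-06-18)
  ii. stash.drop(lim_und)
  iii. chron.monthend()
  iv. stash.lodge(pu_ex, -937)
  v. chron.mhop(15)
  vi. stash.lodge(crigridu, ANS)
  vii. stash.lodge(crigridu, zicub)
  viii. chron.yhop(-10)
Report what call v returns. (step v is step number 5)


>> pin(1728-06-18)
<< 1728-06-18
>> drop(lim_und)
<< 2033-05-18
>> monthend()
<< 1728-06-30
>> lodge(pu_ex, -937)
<< nil
>> mhop(15)
<< 1729-09-30
>> lodge(crigridu, ANS)
<< nil
>> lodge(crigridu, zicub)
<< 1729-09-30
>> yhop(-10)
<< 1719-09-30

Answer: 1729-09-30


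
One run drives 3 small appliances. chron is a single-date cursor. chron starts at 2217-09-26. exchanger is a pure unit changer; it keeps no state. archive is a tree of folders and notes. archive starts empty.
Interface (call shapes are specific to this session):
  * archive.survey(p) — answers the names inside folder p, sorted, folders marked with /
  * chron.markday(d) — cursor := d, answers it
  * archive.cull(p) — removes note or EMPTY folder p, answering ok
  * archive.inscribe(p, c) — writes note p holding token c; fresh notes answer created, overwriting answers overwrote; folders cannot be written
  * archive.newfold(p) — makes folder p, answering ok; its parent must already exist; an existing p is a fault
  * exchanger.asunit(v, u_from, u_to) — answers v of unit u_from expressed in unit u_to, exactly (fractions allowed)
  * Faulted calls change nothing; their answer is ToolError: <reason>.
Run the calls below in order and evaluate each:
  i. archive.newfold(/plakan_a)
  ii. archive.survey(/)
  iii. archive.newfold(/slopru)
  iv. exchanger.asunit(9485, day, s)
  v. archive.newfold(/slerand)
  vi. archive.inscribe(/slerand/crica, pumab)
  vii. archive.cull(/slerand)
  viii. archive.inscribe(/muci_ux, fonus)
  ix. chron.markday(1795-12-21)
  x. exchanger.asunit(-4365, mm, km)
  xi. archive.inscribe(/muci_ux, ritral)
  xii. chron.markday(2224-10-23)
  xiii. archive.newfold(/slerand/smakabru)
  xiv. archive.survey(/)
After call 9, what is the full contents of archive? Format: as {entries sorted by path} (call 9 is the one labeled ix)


==> newfold(p→/plakan_a)
<== ok
==> survey(p→/)
<== [plakan_a/]
==> newfold(p→/slopru)
<== ok
==> asunit(v→9485, u_from→day, u_to→s)
<== 819504000
==> newfold(p→/slerand)
<== ok
==> inscribe(p→/slerand/crica, c→pumab)
<== created
==> cull(p→/slerand)
<== ToolError: not empty
==> inscribe(p→/muci_ux, c→fonus)
<== created
==> markday(d→1795-12-21)
<== 1795-12-21
==> asunit(v→-4365, u_from→mm, u_to→km)
<== -873/200000
==> inscribe(p→/muci_ux, c→ritral)
<== overwrote
==> markday(d→2224-10-23)
<== 2224-10-23
==> newfold(p→/slerand/smakabru)
<== ok
==> survey(p→/)
<== [muci_ux, plakan_a/, slerand/, slopru/]

Answer: {muci_ux=fonus, plakan_a/, slerand/, slerand/crica=pumab, slopru/}


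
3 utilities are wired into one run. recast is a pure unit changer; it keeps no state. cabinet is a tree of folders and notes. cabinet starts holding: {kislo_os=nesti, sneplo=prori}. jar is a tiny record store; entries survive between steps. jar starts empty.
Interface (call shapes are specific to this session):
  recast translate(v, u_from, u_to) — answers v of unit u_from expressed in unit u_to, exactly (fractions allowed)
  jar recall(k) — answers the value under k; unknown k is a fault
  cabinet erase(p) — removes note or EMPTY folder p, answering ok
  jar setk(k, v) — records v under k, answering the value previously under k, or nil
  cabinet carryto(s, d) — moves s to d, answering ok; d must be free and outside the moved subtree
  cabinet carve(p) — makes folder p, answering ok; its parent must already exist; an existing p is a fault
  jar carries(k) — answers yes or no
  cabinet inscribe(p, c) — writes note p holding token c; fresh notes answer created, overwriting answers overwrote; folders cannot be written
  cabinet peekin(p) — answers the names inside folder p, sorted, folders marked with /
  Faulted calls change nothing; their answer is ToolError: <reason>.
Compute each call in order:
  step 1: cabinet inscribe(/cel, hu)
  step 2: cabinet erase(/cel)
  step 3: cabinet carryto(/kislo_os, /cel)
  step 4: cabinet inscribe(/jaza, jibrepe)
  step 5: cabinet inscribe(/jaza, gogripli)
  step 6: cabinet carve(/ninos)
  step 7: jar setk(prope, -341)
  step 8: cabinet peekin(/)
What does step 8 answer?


Answer: [cel, jaza, ninos/, sneplo]

Derivation:
Do: cabinet inscribe[/cel; hu]
See: created
Do: cabinet erase[/cel]
See: ok
Do: cabinet carryto[/kislo_os; /cel]
See: ok
Do: cabinet inscribe[/jaza; jibrepe]
See: created
Do: cabinet inscribe[/jaza; gogripli]
See: overwrote
Do: cabinet carve[/ninos]
See: ok
Do: jar setk[prope; -341]
See: nil
Do: cabinet peekin[/]
See: [cel, jaza, ninos/, sneplo]


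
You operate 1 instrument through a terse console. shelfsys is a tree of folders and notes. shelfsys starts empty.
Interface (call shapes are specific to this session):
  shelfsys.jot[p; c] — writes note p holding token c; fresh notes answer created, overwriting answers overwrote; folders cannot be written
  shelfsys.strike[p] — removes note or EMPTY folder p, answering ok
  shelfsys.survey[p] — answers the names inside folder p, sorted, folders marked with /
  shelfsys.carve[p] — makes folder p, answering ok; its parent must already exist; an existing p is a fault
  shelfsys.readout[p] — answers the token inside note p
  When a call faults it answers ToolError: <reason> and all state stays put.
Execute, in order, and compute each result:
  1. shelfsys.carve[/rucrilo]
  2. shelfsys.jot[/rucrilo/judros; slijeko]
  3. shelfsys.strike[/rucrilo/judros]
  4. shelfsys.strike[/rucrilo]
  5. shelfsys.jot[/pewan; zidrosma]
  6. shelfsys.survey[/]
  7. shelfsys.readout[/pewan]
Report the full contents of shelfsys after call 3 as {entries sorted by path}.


Answer: {rucrilo/}

Derivation:
~$ shelfsys.carve p='/rucrilo'
= ok
~$ shelfsys.jot p='/rucrilo/judros' c='slijeko'
= created
~$ shelfsys.strike p='/rucrilo/judros'
= ok
~$ shelfsys.strike p='/rucrilo'
= ok
~$ shelfsys.jot p='/pewan' c='zidrosma'
= created
~$ shelfsys.survey p='/'
= [pewan]
~$ shelfsys.readout p='/pewan'
= zidrosma


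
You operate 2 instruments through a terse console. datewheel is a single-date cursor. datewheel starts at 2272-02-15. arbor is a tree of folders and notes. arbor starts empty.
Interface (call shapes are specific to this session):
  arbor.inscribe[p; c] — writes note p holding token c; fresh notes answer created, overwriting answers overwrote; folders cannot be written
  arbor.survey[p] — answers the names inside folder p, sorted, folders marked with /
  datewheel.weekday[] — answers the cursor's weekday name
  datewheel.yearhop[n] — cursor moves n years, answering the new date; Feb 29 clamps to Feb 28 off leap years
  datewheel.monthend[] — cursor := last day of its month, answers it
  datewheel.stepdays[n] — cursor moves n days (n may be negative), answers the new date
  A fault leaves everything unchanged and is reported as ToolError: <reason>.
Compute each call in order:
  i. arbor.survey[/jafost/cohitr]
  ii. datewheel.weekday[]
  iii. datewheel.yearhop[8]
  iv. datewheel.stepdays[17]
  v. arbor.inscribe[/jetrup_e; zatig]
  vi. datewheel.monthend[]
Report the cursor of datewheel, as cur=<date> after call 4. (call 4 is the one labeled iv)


Act: arbor.survey[/jafost/cohitr]
Obs: ToolError: not found
Act: datewheel.weekday[]
Obs: Thursday
Act: datewheel.yearhop[8]
Obs: 2280-02-15
Act: datewheel.stepdays[17]
Obs: 2280-03-03
Act: arbor.inscribe[/jetrup_e; zatig]
Obs: created
Act: datewheel.monthend[]
Obs: 2280-03-31

Answer: cur=2280-03-03


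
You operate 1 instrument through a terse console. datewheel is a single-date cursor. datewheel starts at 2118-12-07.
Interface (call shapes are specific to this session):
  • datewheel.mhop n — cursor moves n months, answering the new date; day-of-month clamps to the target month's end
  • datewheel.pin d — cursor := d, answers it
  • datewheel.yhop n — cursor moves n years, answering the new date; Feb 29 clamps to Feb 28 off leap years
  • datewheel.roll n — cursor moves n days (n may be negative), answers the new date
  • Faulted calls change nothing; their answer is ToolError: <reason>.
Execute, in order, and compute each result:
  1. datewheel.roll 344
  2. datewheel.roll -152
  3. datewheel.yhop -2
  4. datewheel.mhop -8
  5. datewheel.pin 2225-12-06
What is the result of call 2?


I try datewheel.roll using n='344', yielding 2119-11-16.
Calling datewheel.roll using n='-152', and get 2119-06-17.
I invoke datewheel.yhop using n='-2', and get 2117-06-17.
Next I call datewheel.mhop using n='-8', which returns 2116-10-17.
I run datewheel.pin using d='2225-12-06', and see 2225-12-06.

Answer: 2119-06-17


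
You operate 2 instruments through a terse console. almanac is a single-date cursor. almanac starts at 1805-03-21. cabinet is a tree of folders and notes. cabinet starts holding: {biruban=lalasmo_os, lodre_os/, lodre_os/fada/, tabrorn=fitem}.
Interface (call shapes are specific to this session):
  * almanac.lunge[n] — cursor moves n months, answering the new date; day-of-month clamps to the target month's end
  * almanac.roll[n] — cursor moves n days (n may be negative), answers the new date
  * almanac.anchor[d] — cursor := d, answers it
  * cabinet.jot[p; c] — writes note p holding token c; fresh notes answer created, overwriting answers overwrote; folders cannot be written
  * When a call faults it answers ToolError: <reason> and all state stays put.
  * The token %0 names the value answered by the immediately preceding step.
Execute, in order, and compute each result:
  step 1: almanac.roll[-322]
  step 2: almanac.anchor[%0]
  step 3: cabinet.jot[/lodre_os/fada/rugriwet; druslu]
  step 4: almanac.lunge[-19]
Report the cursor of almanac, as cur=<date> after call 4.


// 1. roll(-322) => 1804-05-03
// 2. anchor(%0) => 1804-05-03
// 3. jot(/lodre_os/fada/rugriwet, druslu) => created
// 4. lunge(-19) => 1802-10-03

Answer: cur=1802-10-03


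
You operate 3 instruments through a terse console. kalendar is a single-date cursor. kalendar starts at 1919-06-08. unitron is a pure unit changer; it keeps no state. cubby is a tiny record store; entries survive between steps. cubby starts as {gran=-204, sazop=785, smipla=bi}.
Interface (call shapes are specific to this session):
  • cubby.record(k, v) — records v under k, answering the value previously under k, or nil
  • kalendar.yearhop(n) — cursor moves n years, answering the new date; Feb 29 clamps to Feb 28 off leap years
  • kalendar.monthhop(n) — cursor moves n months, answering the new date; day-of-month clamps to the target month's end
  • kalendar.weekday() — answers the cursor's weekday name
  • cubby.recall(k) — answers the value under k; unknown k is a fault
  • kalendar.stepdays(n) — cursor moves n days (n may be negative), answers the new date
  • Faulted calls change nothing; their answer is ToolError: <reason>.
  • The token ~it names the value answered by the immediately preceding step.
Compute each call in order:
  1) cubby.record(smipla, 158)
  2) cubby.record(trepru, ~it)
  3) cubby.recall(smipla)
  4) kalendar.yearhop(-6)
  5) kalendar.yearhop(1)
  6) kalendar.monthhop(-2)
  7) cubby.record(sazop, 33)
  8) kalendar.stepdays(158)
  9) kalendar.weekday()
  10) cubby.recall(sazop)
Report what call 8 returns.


Answer: 1914-09-13

Derivation:
// cubby.record(k='smipla', v='158') ~> bi
// cubby.record(k='trepru', v='~it') ~> nil
// cubby.recall(k='smipla') ~> 158
// kalendar.yearhop(n='-6') ~> 1913-06-08
// kalendar.yearhop(n='1') ~> 1914-06-08
// kalendar.monthhop(n='-2') ~> 1914-04-08
// cubby.record(k='sazop', v='33') ~> 785
// kalendar.stepdays(n='158') ~> 1914-09-13
// kalendar.weekday() ~> Sunday
// cubby.recall(k='sazop') ~> 33


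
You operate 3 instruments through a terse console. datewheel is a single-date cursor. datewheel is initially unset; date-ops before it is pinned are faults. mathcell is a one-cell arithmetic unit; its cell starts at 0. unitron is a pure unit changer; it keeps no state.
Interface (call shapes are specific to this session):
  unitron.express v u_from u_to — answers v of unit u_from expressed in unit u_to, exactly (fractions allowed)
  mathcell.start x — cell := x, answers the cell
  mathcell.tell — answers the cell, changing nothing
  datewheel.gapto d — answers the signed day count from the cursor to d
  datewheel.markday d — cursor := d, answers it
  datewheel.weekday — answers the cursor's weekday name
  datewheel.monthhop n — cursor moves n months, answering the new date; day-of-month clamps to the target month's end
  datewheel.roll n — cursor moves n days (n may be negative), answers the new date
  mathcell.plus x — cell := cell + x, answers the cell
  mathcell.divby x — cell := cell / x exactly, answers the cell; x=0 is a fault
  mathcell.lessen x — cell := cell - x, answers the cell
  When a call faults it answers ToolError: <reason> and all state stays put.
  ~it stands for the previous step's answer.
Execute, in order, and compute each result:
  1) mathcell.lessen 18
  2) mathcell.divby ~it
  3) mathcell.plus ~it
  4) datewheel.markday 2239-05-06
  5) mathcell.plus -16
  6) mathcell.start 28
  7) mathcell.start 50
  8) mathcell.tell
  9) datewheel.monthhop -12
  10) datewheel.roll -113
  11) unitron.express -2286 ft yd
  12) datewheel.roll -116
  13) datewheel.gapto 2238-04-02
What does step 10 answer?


Answer: 2238-01-13

Derivation:
I use lessen passing x→18, which returns -18.
I use divby passing x→~it, and see 1.
Next I call plus passing x→~it, → 2.
Using markday passing d→2239-05-06, — result: 2239-05-06.
Then plus passing x→-16, and get -14.
Next I call start passing x→28, and get 28.
I call start passing x→50, giving 50.
I use tell(), which returns 50.
Using monthhop passing n→-12, giving 2238-05-06.
Then roll passing n→-113, and see 2238-01-13.
Invoking express passing v→-2286, u_from→ft, u_to→yd, and get -762.
I invoke roll passing n→-116, → 2237-09-19.
Then gapto passing d→2238-04-02, and get 195.


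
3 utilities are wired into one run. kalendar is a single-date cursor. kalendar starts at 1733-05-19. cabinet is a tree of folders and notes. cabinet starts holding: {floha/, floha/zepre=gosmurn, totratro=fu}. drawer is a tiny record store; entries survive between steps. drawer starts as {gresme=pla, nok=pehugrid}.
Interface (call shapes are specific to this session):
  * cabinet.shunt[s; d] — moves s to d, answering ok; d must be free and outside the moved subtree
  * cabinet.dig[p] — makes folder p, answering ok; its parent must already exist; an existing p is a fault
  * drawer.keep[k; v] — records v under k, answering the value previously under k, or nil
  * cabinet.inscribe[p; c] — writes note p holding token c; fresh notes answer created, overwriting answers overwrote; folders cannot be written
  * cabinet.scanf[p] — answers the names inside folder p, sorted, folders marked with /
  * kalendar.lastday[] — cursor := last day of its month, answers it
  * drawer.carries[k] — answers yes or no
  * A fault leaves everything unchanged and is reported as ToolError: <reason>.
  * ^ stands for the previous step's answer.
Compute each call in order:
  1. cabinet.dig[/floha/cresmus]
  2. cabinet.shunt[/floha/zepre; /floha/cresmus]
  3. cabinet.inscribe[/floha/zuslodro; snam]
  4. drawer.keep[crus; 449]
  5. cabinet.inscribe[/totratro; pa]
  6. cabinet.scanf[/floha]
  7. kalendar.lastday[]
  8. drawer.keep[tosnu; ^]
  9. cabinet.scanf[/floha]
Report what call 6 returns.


·→ dig(p='/floha/cresmus')
·← ok
·→ shunt(s='/floha/zepre', d='/floha/cresmus')
·← ToolError: exists
·→ inscribe(p='/floha/zuslodro', c='snam')
·← created
·→ keep(k='crus', v='449')
·← nil
·→ inscribe(p='/totratro', c='pa')
·← overwrote
·→ scanf(p='/floha')
·← [cresmus/, zepre, zuslodro]
·→ lastday()
·← 1733-05-31
·→ keep(k='tosnu', v='^')
·← nil
·→ scanf(p='/floha')
·← [cresmus/, zepre, zuslodro]

Answer: [cresmus/, zepre, zuslodro]


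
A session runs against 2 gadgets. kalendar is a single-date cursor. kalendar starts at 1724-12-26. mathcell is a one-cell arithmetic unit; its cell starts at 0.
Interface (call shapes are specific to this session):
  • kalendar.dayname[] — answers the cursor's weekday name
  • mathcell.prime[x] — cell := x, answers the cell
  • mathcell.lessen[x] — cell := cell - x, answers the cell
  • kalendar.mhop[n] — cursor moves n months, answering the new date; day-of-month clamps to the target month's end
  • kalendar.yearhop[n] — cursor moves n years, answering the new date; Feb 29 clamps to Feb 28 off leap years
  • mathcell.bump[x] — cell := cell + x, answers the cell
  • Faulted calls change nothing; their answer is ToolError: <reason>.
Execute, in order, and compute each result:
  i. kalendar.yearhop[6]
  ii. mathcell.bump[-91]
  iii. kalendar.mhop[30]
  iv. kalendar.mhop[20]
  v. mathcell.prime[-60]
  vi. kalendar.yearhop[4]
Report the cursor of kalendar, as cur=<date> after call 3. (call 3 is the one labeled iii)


-> kalendar.yearhop(n=6)
<- 1730-12-26
-> mathcell.bump(x=-91)
<- -91
-> kalendar.mhop(n=30)
<- 1733-06-26
-> kalendar.mhop(n=20)
<- 1735-02-26
-> mathcell.prime(x=-60)
<- -60
-> kalendar.yearhop(n=4)
<- 1739-02-26

Answer: cur=1733-06-26


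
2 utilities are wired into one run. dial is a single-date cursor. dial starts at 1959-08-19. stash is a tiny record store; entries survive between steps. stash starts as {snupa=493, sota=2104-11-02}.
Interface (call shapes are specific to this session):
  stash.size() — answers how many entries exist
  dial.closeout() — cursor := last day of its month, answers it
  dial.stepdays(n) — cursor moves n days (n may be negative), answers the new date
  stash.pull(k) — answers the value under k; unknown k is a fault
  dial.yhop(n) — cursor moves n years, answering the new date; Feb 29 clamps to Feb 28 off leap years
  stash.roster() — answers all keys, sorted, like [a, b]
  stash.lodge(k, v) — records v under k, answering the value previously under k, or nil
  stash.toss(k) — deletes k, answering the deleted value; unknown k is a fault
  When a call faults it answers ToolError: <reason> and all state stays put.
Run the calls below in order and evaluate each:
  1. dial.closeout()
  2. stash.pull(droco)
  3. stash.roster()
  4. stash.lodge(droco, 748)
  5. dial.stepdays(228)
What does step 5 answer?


Answer: 1960-04-15

Derivation:
% dial.closeout() == 1959-08-31
% stash.pull(k='droco') == ToolError: no such key droco
% stash.roster() == [snupa, sota]
% stash.lodge(k='droco', v='748') == nil
% dial.stepdays(n='228') == 1960-04-15


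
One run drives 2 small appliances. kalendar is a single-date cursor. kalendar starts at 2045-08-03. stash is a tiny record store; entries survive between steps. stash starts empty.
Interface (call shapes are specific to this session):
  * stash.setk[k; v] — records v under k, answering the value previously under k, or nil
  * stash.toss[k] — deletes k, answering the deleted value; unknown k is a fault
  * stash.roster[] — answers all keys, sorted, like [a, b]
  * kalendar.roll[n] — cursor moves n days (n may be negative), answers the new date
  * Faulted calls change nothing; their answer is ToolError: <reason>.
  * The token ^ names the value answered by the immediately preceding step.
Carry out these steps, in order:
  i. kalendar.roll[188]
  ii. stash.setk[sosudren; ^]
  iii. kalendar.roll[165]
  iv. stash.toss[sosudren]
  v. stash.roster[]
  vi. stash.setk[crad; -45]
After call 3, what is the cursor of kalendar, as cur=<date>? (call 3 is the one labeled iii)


I use kalendar.roll on n='188', yielding 2046-02-07.
Invoking stash.setk on k='sosudren', v='^', and get nil.
Using kalendar.roll on n='165', — result: 2046-07-22.
Using stash.toss on k='sosudren', → 2046-02-07.
Invoking stash.roster, giving [].
I invoke stash.setk on k='crad', v='-45', → nil.

Answer: cur=2046-07-22


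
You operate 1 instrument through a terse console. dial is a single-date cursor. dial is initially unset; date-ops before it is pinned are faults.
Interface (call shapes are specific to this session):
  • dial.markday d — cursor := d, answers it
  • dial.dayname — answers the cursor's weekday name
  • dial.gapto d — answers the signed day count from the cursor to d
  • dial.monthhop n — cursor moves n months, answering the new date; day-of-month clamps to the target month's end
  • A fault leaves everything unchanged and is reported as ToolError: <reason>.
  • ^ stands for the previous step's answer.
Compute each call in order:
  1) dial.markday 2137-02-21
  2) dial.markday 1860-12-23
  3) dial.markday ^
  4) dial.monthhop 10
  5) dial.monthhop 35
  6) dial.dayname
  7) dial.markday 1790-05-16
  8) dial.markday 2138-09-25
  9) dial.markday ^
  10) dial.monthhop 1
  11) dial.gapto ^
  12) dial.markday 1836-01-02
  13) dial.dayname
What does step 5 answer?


Answer: 1864-09-23

Derivation:
I invoke dial.markday on d=2137-02-21, and see 2137-02-21.
I invoke dial.markday on d=1860-12-23, which returns 1860-12-23.
Using dial.markday on d=^, — result: 1860-12-23.
I use dial.monthhop on n=10, and see 1861-10-23.
Now I run dial.monthhop on n=35, and observe 1864-09-23.
Calling dial.dayname(), giving Friday.
Then dial.markday on d=1790-05-16, and get 1790-05-16.
Calling dial.markday on d=2138-09-25: 2138-09-25.
I use dial.markday on d=^, giving 2138-09-25.
I try dial.monthhop on n=1, and observe 2138-10-25.
I invoke dial.gapto on d=^, and observe 0.
Next I call dial.markday on d=1836-01-02, and get 1836-01-02.
I run dial.dayname(), and get Saturday.
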